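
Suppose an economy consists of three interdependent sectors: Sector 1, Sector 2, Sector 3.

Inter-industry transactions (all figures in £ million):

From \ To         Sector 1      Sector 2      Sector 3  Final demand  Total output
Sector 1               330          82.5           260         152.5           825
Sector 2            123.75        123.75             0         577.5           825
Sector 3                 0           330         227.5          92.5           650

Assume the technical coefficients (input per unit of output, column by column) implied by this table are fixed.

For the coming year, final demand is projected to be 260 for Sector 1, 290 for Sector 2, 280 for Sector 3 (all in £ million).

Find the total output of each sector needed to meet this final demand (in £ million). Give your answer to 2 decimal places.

x_1 = 1021.33, x_2 = 521.41, x_3 = 751.64

Technical coefficients a_ij = z_ij / X_j:
  a_11 = 330/825 = 0.40, a_21 = 123.75/825 = 0.15, a_31 = 0/825 = 0.00
  a_12 = 82.5/825 = 0.10, a_22 = 123.75/825 = 0.15, a_32 = 330/825 = 0.40
  a_13 = 260/650 = 0.40, a_23 = 0/650 = 0.00, a_33 = 227.5/650 = 0.35
I − A =
  [   0.60    -0.10    -0.40]
  [  -0.15     0.85     0.00]
  [   0.00    -0.40     0.65]
Cofactors of I−A, C_ij = (−1)^(i+j)·(minor ij) (rows/columns in the sector order above):
  C_11 = (0.85)(0.65) − (0.00)(-0.40) = 0.5525
  C_12 = −[(-0.15)(0.65) − (0.00)(0.00)] = 0.0975
  C_13 = (-0.15)(-0.40) − (0.85)(0.00) = 0.0600
  C_21 = −[(-0.10)(0.65) − (-0.40)(-0.40)] = 0.2250
  C_22 = (0.60)(0.65) − (-0.40)(0.00) = 0.3900
  C_23 = −[(0.60)(-0.40) − (-0.10)(0.00)] = 0.2400
  C_31 = (-0.10)(0.00) − (-0.40)(0.85) = 0.3400
  C_32 = −[(0.60)(0.00) − (-0.40)(-0.15)] = 0.0600
  C_33 = (0.60)(0.85) − (-0.10)(-0.15) = 0.4950
det(I−A) = Σ_j (I−A)_1j·C_1j = (0.60)(0.5525) + (-0.10)(0.0975) + (-0.40)(0.0600) = 0.29775
adj(I−A) = Cᵀ =
  [ 0.5525   0.2250   0.3400]
  [ 0.0975   0.3900   0.0600]
  [ 0.0600   0.2400   0.4950]
(I − A)⁻¹ = adj(I−A) / det(I−A) ≈
  [   1.8556     0.7557     1.1419]
  [   0.3275     1.3098     0.2015]
  [   0.2015     0.8060     1.6625]
x = (I − A)⁻¹ d = adj(I−A)·d / det(I−A), with det(I−A) = 0.29775:
  x_1 = (0.5525·260 + 0.2250·290 + 0.3400·280) / 0.29775 = 304.10 / 0.29775 ≈ 1021.33
  x_2 = (0.0975·260 + 0.3900·290 + 0.0600·280) / 0.29775 = 155.25 / 0.29775 ≈ 521.41
  x_3 = (0.0600·260 + 0.2400·290 + 0.4950·280) / 0.29775 = 223.80 / 0.29775 ≈ 751.64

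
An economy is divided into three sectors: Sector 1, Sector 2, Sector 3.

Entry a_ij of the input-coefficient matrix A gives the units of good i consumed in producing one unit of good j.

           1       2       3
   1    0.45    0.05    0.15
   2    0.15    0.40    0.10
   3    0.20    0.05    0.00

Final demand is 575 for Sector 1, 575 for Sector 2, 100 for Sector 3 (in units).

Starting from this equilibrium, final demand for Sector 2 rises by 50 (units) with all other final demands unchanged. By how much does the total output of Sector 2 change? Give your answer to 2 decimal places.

Δx_2 = 86.78

I − A =
  [   0.55    -0.05    -0.15]
  [  -0.15     0.60    -0.10]
  [  -0.20    -0.05     1.00]
Cofactors of I−A, C_ij = (−1)^(i+j)·(minor ij) (rows/columns in the sector order above):
  C_11 = (0.60)(1.00) − (-0.10)(-0.05) = 0.5950
  C_12 = −[(-0.15)(1.00) − (-0.10)(-0.20)] = 0.1700
  C_13 = (-0.15)(-0.05) − (0.60)(-0.20) = 0.1275
  C_21 = −[(-0.05)(1.00) − (-0.15)(-0.05)] = 0.0575
  C_22 = (0.55)(1.00) − (-0.15)(-0.20) = 0.5200
  C_23 = −[(0.55)(-0.05) − (-0.05)(-0.20)] = 0.0375
  C_31 = (-0.05)(-0.10) − (-0.15)(0.60) = 0.0950
  C_32 = −[(0.55)(-0.10) − (-0.15)(-0.15)] = 0.0775
  C_33 = (0.55)(0.60) − (-0.05)(-0.15) = 0.3225
det(I−A) = Σ_j (I−A)_1j·C_1j = (0.55)(0.5950) + (-0.05)(0.1700) + (-0.15)(0.1275) = 0.299625
adj(I−A) = Cᵀ =
  [ 0.5950   0.0575   0.0950]
  [ 0.1700   0.5200   0.0775]
  [ 0.1275   0.0375   0.3225]
(I − A)⁻¹ = adj(I−A) / det(I−A) ≈
  [   1.9858     0.1919     0.3171]
  [   0.5674     1.7355     0.2587]
  [   0.4255     0.1252     1.0763]
Δx = (I − A)⁻¹ Δd with Δd having +50 in the Sector 2 component and 0 elsewhere.
So Δx_2 = L_22 · (+50), where L_22 = adj(I−A)_22 / det(I−A) = 0.5200 / 0.299625.
Δx_2 = 0.5200 × (+50) / 0.299625 = 26.00 / 0.299625 ≈ 86.78.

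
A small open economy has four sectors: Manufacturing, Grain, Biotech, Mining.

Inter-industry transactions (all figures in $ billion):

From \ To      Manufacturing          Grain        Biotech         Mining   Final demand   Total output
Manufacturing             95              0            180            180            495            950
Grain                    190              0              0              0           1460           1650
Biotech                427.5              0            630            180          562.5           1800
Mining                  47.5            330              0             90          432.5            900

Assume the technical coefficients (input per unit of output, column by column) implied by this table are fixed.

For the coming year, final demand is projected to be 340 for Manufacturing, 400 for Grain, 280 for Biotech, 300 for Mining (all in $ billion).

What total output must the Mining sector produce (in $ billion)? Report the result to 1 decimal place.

Technical coefficients a_ij = z_ij / X_j:
  a_11 = 95/950 = 0.10, a_21 = 190/950 = 0.20, a_31 = 427.5/950 = 0.45, a_41 = 47.5/950 = 0.05
  a_12 = 0/1650 = 0.00, a_22 = 0/1650 = 0.00, a_32 = 0/1650 = 0.00, a_42 = 330/1650 = 0.20
  a_13 = 180/1800 = 0.10, a_23 = 0/1800 = 0.00, a_33 = 630/1800 = 0.35, a_43 = 0/1800 = 0.00
  a_14 = 180/900 = 0.20, a_24 = 0/900 = 0.00, a_34 = 180/900 = 0.20, a_44 = 90/900 = 0.10
I − A =
  [   0.90     0.00    -0.10    -0.20]
  [  -0.20     1.00     0.00     0.00]
  [  -0.45     0.00     0.65    -0.20]
  [  -0.05    -0.20     0.00     0.90]
Compute the cofactors C_ij = (−1)^(i+j)·(3×3 minor ij) of I−A; the adjugate is their transpose:
adj(I−A) = Cᵀ =
  [ 0.5850   0.0300   0.0900   0.1500]
  [ 0.1170   0.4785   0.0180   0.0300]
  [ 0.4230   0.0540   0.7920   0.2700]
  [ 0.0585   0.1080   0.0090   0.5400]
det(I−A) = Σ_j (I−A)_1j·C_1j = (0.90)(0.5850) + (0.00)(0.1170) + (-0.10)(0.4230) + (-0.20)(0.0585) = 0.4725
(I − A)⁻¹ = adj(I−A) / det(I−A) ≈
  [   1.2381     0.0635     0.1905     0.3175]
  [   0.2476     1.0127     0.0381     0.0635]
  [   0.8952     0.1143     1.6762     0.5714]
  [   0.1238     0.2286     0.0190     1.1429]
x = (I − A)⁻¹ d = adj(I−A)·d / det(I−A), with det(I−A) = 0.4725:
  x_1 = (0.5850·340 + 0.0300·400 + 0.0900·280 + 0.1500·300) / 0.4725 = 281.10 / 0.4725 ≈ 594.9
  x_2 = (0.1170·340 + 0.4785·400 + 0.0180·280 + 0.0300·300) / 0.4725 = 245.22 / 0.4725 ≈ 519.0
  x_3 = (0.4230·340 + 0.0540·400 + 0.7920·280 + 0.2700·300) / 0.4725 = 468.18 / 0.4725 ≈ 990.9
  x_4 = (0.0585·340 + 0.1080·400 + 0.0090·280 + 0.5400·300) / 0.4725 = 227.61 / 0.4725 ≈ 481.7

x_4 = 481.7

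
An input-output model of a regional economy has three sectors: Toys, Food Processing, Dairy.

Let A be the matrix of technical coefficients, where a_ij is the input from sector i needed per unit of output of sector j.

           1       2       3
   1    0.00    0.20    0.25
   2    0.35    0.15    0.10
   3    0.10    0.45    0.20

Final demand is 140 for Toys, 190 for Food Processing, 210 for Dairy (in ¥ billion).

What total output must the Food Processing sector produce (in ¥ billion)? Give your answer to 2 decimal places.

I − A =
  [   1.00    -0.20    -0.25]
  [  -0.35     0.85    -0.10]
  [  -0.10    -0.45     0.80]
Cofactors of I−A, C_ij = (−1)^(i+j)·(minor ij) (rows/columns in the sector order above):
  C_11 = (0.85)(0.80) − (-0.10)(-0.45) = 0.6350
  C_12 = −[(-0.35)(0.80) − (-0.10)(-0.10)] = 0.2900
  C_13 = (-0.35)(-0.45) − (0.85)(-0.10) = 0.2425
  C_21 = −[(-0.20)(0.80) − (-0.25)(-0.45)] = 0.2725
  C_22 = (1.00)(0.80) − (-0.25)(-0.10) = 0.7750
  C_23 = −[(1.00)(-0.45) − (-0.20)(-0.10)] = 0.4700
  C_31 = (-0.20)(-0.10) − (-0.25)(0.85) = 0.2325
  C_32 = −[(1.00)(-0.10) − (-0.25)(-0.35)] = 0.1875
  C_33 = (1.00)(0.85) − (-0.20)(-0.35) = 0.7800
det(I−A) = Σ_j (I−A)_1j·C_1j = (1.00)(0.6350) + (-0.20)(0.2900) + (-0.25)(0.2425) = 0.516375
adj(I−A) = Cᵀ =
  [ 0.6350   0.2725   0.2325]
  [ 0.2900   0.7750   0.1875]
  [ 0.2425   0.4700   0.7800]
(I − A)⁻¹ = adj(I−A) / det(I−A) ≈
  [   1.2297     0.5277     0.4503]
  [   0.5616     1.5008     0.3631]
  [   0.4696     0.9102     1.5105]
x = (I − A)⁻¹ d = adj(I−A)·d / det(I−A), with det(I−A) = 0.516375:
  x_1 = (0.6350·140 + 0.2725·190 + 0.2325·210) / 0.516375 = 189.50 / 0.516375 ≈ 366.98
  x_2 = (0.2900·140 + 0.7750·190 + 0.1875·210) / 0.516375 = 227.225 / 0.516375 ≈ 440.04
  x_3 = (0.2425·140 + 0.4700·190 + 0.7800·210) / 0.516375 = 287.05 / 0.516375 ≈ 555.89

x_2 = 440.04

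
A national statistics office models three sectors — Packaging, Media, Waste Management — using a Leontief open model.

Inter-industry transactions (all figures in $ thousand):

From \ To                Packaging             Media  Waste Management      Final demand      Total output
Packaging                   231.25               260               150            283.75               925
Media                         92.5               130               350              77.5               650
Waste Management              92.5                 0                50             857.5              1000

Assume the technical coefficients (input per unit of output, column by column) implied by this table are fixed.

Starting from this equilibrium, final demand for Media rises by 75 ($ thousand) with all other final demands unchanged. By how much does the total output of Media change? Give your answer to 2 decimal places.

Δx_2 = 103.38

Technical coefficients a_ij = z_ij / X_j:
  a_11 = 231.25/925 = 0.25, a_21 = 92.5/925 = 0.10, a_31 = 92.5/925 = 0.10
  a_12 = 260/650 = 0.40, a_22 = 130/650 = 0.20, a_32 = 0/650 = 0.00
  a_13 = 150/1000 = 0.15, a_23 = 350/1000 = 0.35, a_33 = 50/1000 = 0.05
I − A =
  [   0.75    -0.40    -0.15]
  [  -0.10     0.80    -0.35]
  [  -0.10     0.00     0.95]
Cofactors of I−A, C_ij = (−1)^(i+j)·(minor ij) (rows/columns in the sector order above):
  C_11 = (0.80)(0.95) − (-0.35)(0.00) = 0.7600
  C_12 = −[(-0.10)(0.95) − (-0.35)(-0.10)] = 0.1300
  C_13 = (-0.10)(0.00) − (0.80)(-0.10) = 0.0800
  C_21 = −[(-0.40)(0.95) − (-0.15)(0.00)] = 0.3800
  C_22 = (0.75)(0.95) − (-0.15)(-0.10) = 0.6975
  C_23 = −[(0.75)(0.00) − (-0.40)(-0.10)] = 0.0400
  C_31 = (-0.40)(-0.35) − (-0.15)(0.80) = 0.2600
  C_32 = −[(0.75)(-0.35) − (-0.15)(-0.10)] = 0.2775
  C_33 = (0.75)(0.80) − (-0.40)(-0.10) = 0.5600
det(I−A) = Σ_j (I−A)_1j·C_1j = (0.75)(0.7600) + (-0.40)(0.1300) + (-0.15)(0.0800) = 0.5060
adj(I−A) = Cᵀ =
  [ 0.7600   0.3800   0.2600]
  [ 0.1300   0.6975   0.2775]
  [ 0.0800   0.0400   0.5600]
(I − A)⁻¹ = adj(I−A) / det(I−A) ≈
  [   1.5020     0.7510     0.5138]
  [   0.2569     1.3785     0.5484]
  [   0.1581     0.0791     1.1067]
Δx = (I − A)⁻¹ Δd with Δd having +75 in the Media component and 0 elsewhere.
So Δx_2 = L_22 · (+75), where L_22 = adj(I−A)_22 / det(I−A) = 0.6975 / 0.5060.
Δx_2 = 0.6975 × (+75) / 0.5060 = 52.3125 / 0.5060 ≈ 103.38.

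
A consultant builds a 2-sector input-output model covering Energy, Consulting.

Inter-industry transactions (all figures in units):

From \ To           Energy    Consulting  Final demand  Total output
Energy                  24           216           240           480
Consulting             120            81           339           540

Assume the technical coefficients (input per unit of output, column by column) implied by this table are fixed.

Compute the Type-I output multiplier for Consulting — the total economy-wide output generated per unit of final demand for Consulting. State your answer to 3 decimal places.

Technical coefficients a_ij = z_ij / X_j:
  a_EE = 24/480 = 0.05, a_CE = 120/480 = 0.25
  a_EC = 216/540 = 0.40, a_CC = 81/540 = 0.15
I − A =
  [   0.95    -0.40]
  [  -0.25     0.85]
det(I−A) = (0.95)(0.85) − (-0.40)(-0.25) = 0.7075
adj(I−A) = [[0.85, 0.40], [0.25, 0.95]]
(I − A)⁻¹ = adj(I−A) / det(I−A) ≈
  [   1.2014     0.5654]
  [   0.3534     1.3428]
The output multiplier for sector j is the column-j sum of the Leontief inverse (I − A)⁻¹ = adj(I−A) / det(I−A).
Column C of adj(I−A): (0.40, 0.95); det(I−A) = 0.7075.
m_C = (0.40 + 0.95) / 0.7075 = 1.35 / 0.7075 ≈ 1.908.

m_C = 1.908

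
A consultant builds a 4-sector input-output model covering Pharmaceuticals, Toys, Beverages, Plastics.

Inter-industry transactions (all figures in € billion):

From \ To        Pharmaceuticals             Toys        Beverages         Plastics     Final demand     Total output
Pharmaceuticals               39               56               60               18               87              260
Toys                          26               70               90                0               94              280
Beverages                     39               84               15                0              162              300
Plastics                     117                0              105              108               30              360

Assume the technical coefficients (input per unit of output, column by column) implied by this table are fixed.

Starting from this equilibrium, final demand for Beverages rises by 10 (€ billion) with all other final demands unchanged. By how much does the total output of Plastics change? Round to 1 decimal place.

Technical coefficients a_ij = z_ij / X_j:
  a_11 = 39/260 = 0.15, a_21 = 26/260 = 0.10, a_31 = 39/260 = 0.15, a_41 = 117/260 = 0.45
  a_12 = 56/280 = 0.20, a_22 = 70/280 = 0.25, a_32 = 84/280 = 0.30, a_42 = 0/280 = 0.00
  a_13 = 60/300 = 0.20, a_23 = 90/300 = 0.30, a_33 = 15/300 = 0.05, a_43 = 105/300 = 0.35
  a_14 = 18/360 = 0.05, a_24 = 0/360 = 0.00, a_34 = 0/360 = 0.00, a_44 = 108/360 = 0.30
I − A =
  [   0.85    -0.20    -0.20    -0.05]
  [  -0.10     0.75    -0.30     0.00]
  [  -0.15    -0.30     0.95     0.00]
  [  -0.45     0.00    -0.35     0.70]
Compute the cofactors C_ij = (−1)^(i+j)·(3×3 minor ij) of I−A; the adjugate is their transpose:
adj(I−A) = Cᵀ =
  [ 0.435750   0.180250   0.160125   0.031125]
  [ 0.098000   0.520250   0.187500   0.007000]
  [ 0.099750   0.192750   0.415375   0.007125]
  [ 0.330000   0.212250   0.310625   0.472625]
det(I−A) = Σ_j (I−A)_1j·C_1j = (0.85)(0.435750) + (-0.20)(0.098000) + (-0.20)(0.099750) + (-0.05)(0.330000) = 0.3143375
(I − A)⁻¹ = adj(I−A) / det(I−A) ≈
  [   1.3862     0.5734     0.5094     0.0990]
  [   0.3118     1.6551     0.5965     0.0223]
  [   0.3173     0.6132     1.3214     0.0227]
  [   1.0498     0.6752     0.9882     1.5036]
Δx = (I − A)⁻¹ Δd with Δd having +10 in the Beverages component and 0 elsewhere.
So Δx_4 = L_43 · (+10), where L_43 = adj(I−A)_43 / det(I−A) = 0.310625 / 0.3143375.
Δx_4 = 0.310625 × (+10) / 0.3143375 = 3.10625 / 0.3143375 ≈ 9.9.

Δx_4 = 9.9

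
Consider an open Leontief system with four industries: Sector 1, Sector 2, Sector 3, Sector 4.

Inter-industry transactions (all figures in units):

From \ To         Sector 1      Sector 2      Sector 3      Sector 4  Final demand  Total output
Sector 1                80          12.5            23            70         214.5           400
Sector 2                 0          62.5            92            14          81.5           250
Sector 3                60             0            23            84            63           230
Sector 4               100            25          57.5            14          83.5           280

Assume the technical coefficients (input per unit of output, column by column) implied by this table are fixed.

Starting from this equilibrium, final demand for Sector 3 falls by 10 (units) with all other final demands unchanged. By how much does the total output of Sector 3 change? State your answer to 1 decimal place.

Technical coefficients a_ij = z_ij / X_j:
  a_11 = 80/400 = 0.20, a_21 = 0/400 = 0.00, a_31 = 60/400 = 0.15, a_41 = 100/400 = 0.25
  a_12 = 12.5/250 = 0.05, a_22 = 62.5/250 = 0.25, a_32 = 0/250 = 0.00, a_42 = 25/250 = 0.10
  a_13 = 23/230 = 0.10, a_23 = 92/230 = 0.40, a_33 = 23/230 = 0.10, a_43 = 57.5/230 = 0.25
  a_14 = 70/280 = 0.25, a_24 = 14/280 = 0.05, a_34 = 84/280 = 0.30, a_44 = 14/280 = 0.05
I − A =
  [   0.80    -0.05    -0.10    -0.25]
  [   0.00     0.75    -0.40    -0.05]
  [  -0.15     0.00     0.90    -0.30]
  [  -0.25    -0.10    -0.25     0.95]
Compute the cofactors C_ij = (−1)^(i+j)·(3×3 minor ij) of I−A; the adjugate is their transpose:
adj(I−A) = Cᵀ =
  [ 0.568500   0.064500   0.147250   0.199500]
  [ 0.100125   0.536625   0.290250   0.146250]
  [ 0.162375   0.038625   0.518500   0.208500]
  [ 0.202875   0.083625   0.205750   0.525750]
det(I−A) = Σ_j (I−A)_1j·C_1j = (0.80)(0.568500) + (-0.05)(0.100125) + (-0.10)(0.162375) + (-0.25)(0.202875) = 0.3828375
(I − A)⁻¹ = adj(I−A) / det(I−A) ≈
  [   1.4850     0.1685     0.3846     0.5211]
  [   0.2615     1.4017     0.7582     0.3820]
  [   0.4241     0.1009     1.3544     0.5446]
  [   0.5299     0.2184     0.5374     1.3733]
Δx = (I − A)⁻¹ Δd with Δd having -10 in the Sector 3 component and 0 elsewhere.
So Δx_3 = L_33 · (-10), where L_33 = adj(I−A)_33 / det(I−A) = 0.518500 / 0.3828375.
Δx_3 = 0.518500 × (-10) / 0.3828375 = -5.185 / 0.3828375 ≈ -13.5.

Δx_3 = -13.5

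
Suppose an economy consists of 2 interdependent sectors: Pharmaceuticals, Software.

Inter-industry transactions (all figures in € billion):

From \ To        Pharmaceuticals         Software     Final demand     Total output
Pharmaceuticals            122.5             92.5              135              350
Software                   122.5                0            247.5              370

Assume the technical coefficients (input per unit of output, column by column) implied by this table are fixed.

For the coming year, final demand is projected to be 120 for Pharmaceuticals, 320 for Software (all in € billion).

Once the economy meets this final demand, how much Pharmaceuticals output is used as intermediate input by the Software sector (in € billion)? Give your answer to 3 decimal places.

Technical coefficients a_ij = z_ij / X_j:
  a_PP = 122.5/350 = 0.35, a_SP = 122.5/350 = 0.35
  a_PS = 92.5/370 = 0.25, a_SS = 0/370 = 0.00
I − A =
  [   0.65    -0.25]
  [  -0.35     1.00]
det(I−A) = (0.65)(1.00) − (-0.25)(-0.35) = 0.5625
adj(I−A) = [[1.00, 0.25], [0.35, 0.65]]
(I − A)⁻¹ = adj(I−A) / det(I−A) ≈
  [   1.7778     0.4444]
  [   0.6222     1.1556]
First solve x = (I − A)⁻¹ d = adj(I−A)·d / det(I−A); in particular x_S = (0.35·120 + 0.65·320) / 0.5625 = 250.00 / 0.5625 ≈ 444.44444.
Intermediate flow from P to S: z_PS = a_PS · x_S = 0.25 × 250.00 / 0.5625 = 62.50 / 0.5625 ≈ 111.111.

z_PS = 111.111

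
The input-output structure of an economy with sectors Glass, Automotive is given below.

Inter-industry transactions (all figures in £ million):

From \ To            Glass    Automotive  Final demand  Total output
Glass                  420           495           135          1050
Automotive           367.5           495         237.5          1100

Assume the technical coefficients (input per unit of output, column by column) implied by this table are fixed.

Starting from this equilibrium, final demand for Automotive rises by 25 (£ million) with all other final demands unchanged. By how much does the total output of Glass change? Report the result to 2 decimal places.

Technical coefficients a_ij = z_ij / X_j:
  a_11 = 420/1050 = 0.40, a_21 = 367.5/1050 = 0.35
  a_12 = 495/1100 = 0.45, a_22 = 495/1100 = 0.45
I − A =
  [   0.60    -0.45]
  [  -0.35     0.55]
det(I−A) = (0.60)(0.55) − (-0.45)(-0.35) = 0.1725
adj(I−A) = [[0.55, 0.45], [0.35, 0.60]]
(I − A)⁻¹ = adj(I−A) / det(I−A) ≈
  [   3.1884     2.6087]
  [   2.0290     3.4783]
Δx = (I − A)⁻¹ Δd with Δd having +25 in the Automotive component and 0 elsewhere.
So Δx_1 = L_12 · (+25), where L_12 = adj(I−A)_12 / det(I−A) = 0.45 / 0.1725.
Δx_1 = 0.45 × (+25) / 0.1725 = 11.25 / 0.1725 ≈ 65.22.

Δx_1 = 65.22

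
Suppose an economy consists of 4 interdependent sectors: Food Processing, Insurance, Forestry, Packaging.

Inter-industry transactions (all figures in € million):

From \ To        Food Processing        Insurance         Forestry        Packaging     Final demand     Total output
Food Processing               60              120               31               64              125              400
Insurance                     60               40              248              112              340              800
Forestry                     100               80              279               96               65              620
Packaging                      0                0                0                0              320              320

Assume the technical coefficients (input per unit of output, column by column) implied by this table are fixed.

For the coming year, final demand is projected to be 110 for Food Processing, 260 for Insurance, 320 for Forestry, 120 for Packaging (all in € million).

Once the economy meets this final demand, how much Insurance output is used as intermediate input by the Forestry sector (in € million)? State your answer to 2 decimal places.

Technical coefficients a_ij = z_ij / X_j:
  a_11 = 60/400 = 0.15, a_21 = 60/400 = 0.15, a_31 = 100/400 = 0.25, a_41 = 0/400 = 0.00
  a_12 = 120/800 = 0.15, a_22 = 40/800 = 0.05, a_32 = 80/800 = 0.10, a_42 = 0/800 = 0.00
  a_13 = 31/620 = 0.05, a_23 = 248/620 = 0.40, a_33 = 279/620 = 0.45, a_43 = 0/620 = 0.00
  a_14 = 64/320 = 0.20, a_24 = 112/320 = 0.35, a_34 = 96/320 = 0.30, a_44 = 0/320 = 0.00
I − A =
  [   0.85    -0.15    -0.05    -0.20]
  [  -0.15     0.95    -0.40    -0.35]
  [  -0.25    -0.10     0.55    -0.30]
  [   0.00     0.00     0.00     1.00]
Compute the cofactors C_ij = (−1)^(i+j)·(3×3 minor ij) of I−A; the adjugate is their transpose:
adj(I−A) = Cᵀ =
  [ 0.482500   0.087500   0.107500   0.159375]
  [ 0.182500   0.455000   0.347500   0.300000]
  [ 0.252500   0.122500   0.785000   0.328875]
  [ 0.000000   0.000000   0.000000   0.370125]
det(I−A) = Σ_j (I−A)_1j·C_1j = (0.85)(0.482500) + (-0.15)(0.182500) + (-0.05)(0.252500) + (-0.20)(0.000000) = 0.370125
(I − A)⁻¹ = adj(I−A) / det(I−A) ≈
  [   1.3036     0.2364     0.2904     0.4306]
  [   0.4931     1.2293     0.9389     0.8105]
  [   0.6822     0.3310     2.1209     0.8886]
  [   0.0000     0.0000     0.0000     1.0000]
First solve x = (I − A)⁻¹ d = adj(I−A)·d / det(I−A); in particular x_3 = (0.252500·110 + 0.122500·260 + 0.785000·320 + 0.328875·120) / 0.370125 = 350.29 / 0.370125 ≈ 946.4100.
Intermediate flow from 2 to 3: z_23 = a_23 · x_3 = 0.40 × 350.29 / 0.370125 = 140.116 / 0.370125 ≈ 378.56.

z_23 = 378.56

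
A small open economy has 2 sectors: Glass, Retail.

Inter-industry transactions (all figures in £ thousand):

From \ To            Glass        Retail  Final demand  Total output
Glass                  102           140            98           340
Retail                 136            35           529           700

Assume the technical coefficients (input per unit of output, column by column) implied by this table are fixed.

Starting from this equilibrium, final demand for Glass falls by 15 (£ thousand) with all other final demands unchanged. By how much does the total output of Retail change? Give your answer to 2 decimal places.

Δx_R = -10.26

Technical coefficients a_ij = z_ij / X_j:
  a_GG = 102/340 = 0.30, a_RG = 136/340 = 0.40
  a_GR = 140/700 = 0.20, a_RR = 35/700 = 0.05
I − A =
  [   0.70    -0.20]
  [  -0.40     0.95]
det(I−A) = (0.70)(0.95) − (-0.20)(-0.40) = 0.5850
adj(I−A) = [[0.95, 0.20], [0.40, 0.70]]
(I − A)⁻¹ = adj(I−A) / det(I−A) ≈
  [   1.6239     0.3419]
  [   0.6838     1.1966]
Δx = (I − A)⁻¹ Δd with Δd having -15 in the Glass component and 0 elsewhere.
So Δx_R = L_RG · (-15), where L_RG = adj(I−A)_RG / det(I−A) = 0.40 / 0.5850.
Δx_R = 0.40 × (-15) / 0.5850 = -6.00 / 0.5850 ≈ -10.26.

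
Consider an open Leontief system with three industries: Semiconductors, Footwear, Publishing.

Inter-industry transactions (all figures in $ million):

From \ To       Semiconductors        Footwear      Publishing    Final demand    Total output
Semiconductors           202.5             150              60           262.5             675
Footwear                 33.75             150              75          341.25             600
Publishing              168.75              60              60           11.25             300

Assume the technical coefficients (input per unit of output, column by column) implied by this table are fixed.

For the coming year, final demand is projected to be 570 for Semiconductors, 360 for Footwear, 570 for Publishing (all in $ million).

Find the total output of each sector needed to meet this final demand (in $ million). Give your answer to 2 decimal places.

x_S = 1560.62, x_F = 1026.89, x_P = 1328.56

Technical coefficients a_ij = z_ij / X_j:
  a_SS = 202.5/675 = 0.30, a_FS = 33.75/675 = 0.05, a_PS = 168.75/675 = 0.25
  a_SF = 150/600 = 0.25, a_FF = 150/600 = 0.25, a_PF = 60/600 = 0.10
  a_SP = 60/300 = 0.20, a_FP = 75/300 = 0.25, a_PP = 60/300 = 0.20
I − A =
  [   0.70    -0.25    -0.20]
  [  -0.05     0.75    -0.25]
  [  -0.25    -0.10     0.80]
Cofactors of I−A, C_ij = (−1)^(i+j)·(minor ij) (rows/columns in the sector order above):
  C_11 = (0.75)(0.80) − (-0.25)(-0.10) = 0.5750
  C_12 = −[(-0.05)(0.80) − (-0.25)(-0.25)] = 0.1025
  C_13 = (-0.05)(-0.10) − (0.75)(-0.25) = 0.1925
  C_21 = −[(-0.25)(0.80) − (-0.20)(-0.10)] = 0.2200
  C_22 = (0.70)(0.80) − (-0.20)(-0.25) = 0.5100
  C_23 = −[(0.70)(-0.10) − (-0.25)(-0.25)] = 0.1325
  C_31 = (-0.25)(-0.25) − (-0.20)(0.75) = 0.2125
  C_32 = −[(0.70)(-0.25) − (-0.20)(-0.05)] = 0.1850
  C_33 = (0.70)(0.75) − (-0.25)(-0.05) = 0.5125
det(I−A) = Σ_j (I−A)_1j·C_1j = (0.70)(0.5750) + (-0.25)(0.1025) + (-0.20)(0.1925) = 0.338375
adj(I−A) = Cᵀ =
  [ 0.5750   0.2200   0.2125]
  [ 0.1025   0.5100   0.1850]
  [ 0.1925   0.1325   0.5125]
(I − A)⁻¹ = adj(I−A) / det(I−A) ≈
  [   1.6993     0.6502     0.6280]
  [   0.3029     1.5072     0.5467]
  [   0.5689     0.3916     1.5146]
x = (I − A)⁻¹ d = adj(I−A)·d / det(I−A), with det(I−A) = 0.338375:
  x_S = (0.5750·570 + 0.2200·360 + 0.2125·570) / 0.338375 = 528.075 / 0.338375 ≈ 1560.62
  x_F = (0.1025·570 + 0.5100·360 + 0.1850·570) / 0.338375 = 347.475 / 0.338375 ≈ 1026.89
  x_P = (0.1925·570 + 0.1325·360 + 0.5125·570) / 0.338375 = 449.55 / 0.338375 ≈ 1328.56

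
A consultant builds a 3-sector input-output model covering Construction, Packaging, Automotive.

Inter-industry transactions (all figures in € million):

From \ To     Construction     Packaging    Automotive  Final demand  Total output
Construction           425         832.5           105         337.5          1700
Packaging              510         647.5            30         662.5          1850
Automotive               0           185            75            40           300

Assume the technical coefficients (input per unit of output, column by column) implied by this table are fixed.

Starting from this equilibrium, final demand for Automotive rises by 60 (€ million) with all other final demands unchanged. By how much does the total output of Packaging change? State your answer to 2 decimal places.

Δx_2 = 43.84

Technical coefficients a_ij = z_ij / X_j:
  a_11 = 425/1700 = 0.25, a_21 = 510/1700 = 0.30, a_31 = 0/1700 = 0.00
  a_12 = 832.5/1850 = 0.45, a_22 = 647.5/1850 = 0.35, a_32 = 185/1850 = 0.10
  a_13 = 105/300 = 0.35, a_23 = 30/300 = 0.10, a_33 = 75/300 = 0.25
I − A =
  [   0.75    -0.45    -0.35]
  [  -0.30     0.65    -0.10]
  [   0.00    -0.10     0.75]
Cofactors of I−A, C_ij = (−1)^(i+j)·(minor ij) (rows/columns in the sector order above):
  C_11 = (0.65)(0.75) − (-0.10)(-0.10) = 0.4775
  C_12 = −[(-0.30)(0.75) − (-0.10)(0.00)] = 0.2250
  C_13 = (-0.30)(-0.10) − (0.65)(0.00) = 0.0300
  C_21 = −[(-0.45)(0.75) − (-0.35)(-0.10)] = 0.3725
  C_22 = (0.75)(0.75) − (-0.35)(0.00) = 0.5625
  C_23 = −[(0.75)(-0.10) − (-0.45)(0.00)] = 0.0750
  C_31 = (-0.45)(-0.10) − (-0.35)(0.65) = 0.2725
  C_32 = −[(0.75)(-0.10) − (-0.35)(-0.30)] = 0.1800
  C_33 = (0.75)(0.65) − (-0.45)(-0.30) = 0.3525
det(I−A) = Σ_j (I−A)_1j·C_1j = (0.75)(0.4775) + (-0.45)(0.2250) + (-0.35)(0.0300) = 0.246375
adj(I−A) = Cᵀ =
  [ 0.4775   0.3725   0.2725]
  [ 0.2250   0.5625   0.1800]
  [ 0.0300   0.0750   0.3525]
(I − A)⁻¹ = adj(I−A) / det(I−A) ≈
  [   1.9381     1.5119     1.1060]
  [   0.9132     2.2831     0.7306]
  [   0.1218     0.3044     1.4307]
Δx = (I − A)⁻¹ Δd with Δd having +60 in the Automotive component and 0 elsewhere.
So Δx_2 = L_23 · (+60), where L_23 = adj(I−A)_23 / det(I−A) = 0.1800 / 0.246375.
Δx_2 = 0.1800 × (+60) / 0.246375 = 10.80 / 0.246375 ≈ 43.84.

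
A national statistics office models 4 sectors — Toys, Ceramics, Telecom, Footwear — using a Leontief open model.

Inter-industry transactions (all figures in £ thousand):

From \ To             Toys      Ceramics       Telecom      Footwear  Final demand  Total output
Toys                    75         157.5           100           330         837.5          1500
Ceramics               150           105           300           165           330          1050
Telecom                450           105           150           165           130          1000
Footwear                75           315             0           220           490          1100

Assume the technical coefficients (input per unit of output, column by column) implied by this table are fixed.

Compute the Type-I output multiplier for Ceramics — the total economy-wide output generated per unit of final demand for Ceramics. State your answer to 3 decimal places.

Technical coefficients a_ij = z_ij / X_j:
  a_11 = 75/1500 = 0.05, a_21 = 150/1500 = 0.10, a_31 = 450/1500 = 0.30, a_41 = 75/1500 = 0.05
  a_12 = 157.5/1050 = 0.15, a_22 = 105/1050 = 0.10, a_32 = 105/1050 = 0.10, a_42 = 315/1050 = 0.30
  a_13 = 100/1000 = 0.10, a_23 = 300/1000 = 0.30, a_33 = 150/1000 = 0.15, a_43 = 0/1000 = 0.00
  a_14 = 330/1100 = 0.30, a_24 = 165/1100 = 0.15, a_34 = 165/1100 = 0.15, a_44 = 220/1100 = 0.20
I − A =
  [   0.95    -0.15    -0.10    -0.30]
  [  -0.10     0.90    -0.30    -0.15]
  [  -0.30    -0.10     0.85    -0.15]
  [  -0.05    -0.30     0.00     0.80]
Compute the cofactors C_ij = (−1)^(i+j)·(3×3 minor ij) of I−A; the adjugate is their transpose:
adj(I−A) = Cᵀ =
  [ 0.536250   0.191000   0.130500   0.261375]
  [ 0.148625   0.608500   0.232250   0.213375]
  [ 0.222500   0.181375   0.605625   0.231000]
  [ 0.089250   0.240125   0.095250   0.644000]
det(I−A) = Σ_j (I−A)_1j·C_1j = (0.95)(0.536250) + (-0.15)(0.148625) + (-0.10)(0.222500) + (-0.30)(0.089250) = 0.43811875
(I − A)⁻¹ = adj(I−A) / det(I−A) ≈
  [   1.2240     0.4360     0.2979     0.5966]
  [   0.3392     1.3889     0.5301     0.4870]
  [   0.5079     0.4140     1.3823     0.5273]
  [   0.2037     0.5481     0.2174     1.4699]
The output multiplier for sector j is the column-j sum of the Leontief inverse (I − A)⁻¹ = adj(I−A) / det(I−A).
Column 2 of adj(I−A): (0.191000, 0.608500, 0.181375, 0.240125); det(I−A) = 0.43811875.
m_2 = (0.191000 + 0.608500 + 0.181375 + 0.240125) / 0.43811875 = 1.221 / 0.43811875 ≈ 2.787.

m_2 = 2.787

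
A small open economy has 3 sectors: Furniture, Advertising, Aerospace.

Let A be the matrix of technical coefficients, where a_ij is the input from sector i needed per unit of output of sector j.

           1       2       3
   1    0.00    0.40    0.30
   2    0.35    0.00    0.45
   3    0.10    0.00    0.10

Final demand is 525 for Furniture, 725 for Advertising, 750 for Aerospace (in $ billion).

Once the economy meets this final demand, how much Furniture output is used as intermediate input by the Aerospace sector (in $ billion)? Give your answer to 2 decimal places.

I − A =
  [   1.00    -0.40    -0.30]
  [  -0.35     1.00    -0.45]
  [  -0.10     0.00     0.90]
Cofactors of I−A, C_ij = (−1)^(i+j)·(minor ij) (rows/columns in the sector order above):
  C_11 = (1.00)(0.90) − (-0.45)(0.00) = 0.9000
  C_12 = −[(-0.35)(0.90) − (-0.45)(-0.10)] = 0.3600
  C_13 = (-0.35)(0.00) − (1.00)(-0.10) = 0.1000
  C_21 = −[(-0.40)(0.90) − (-0.30)(0.00)] = 0.3600
  C_22 = (1.00)(0.90) − (-0.30)(-0.10) = 0.8700
  C_23 = −[(1.00)(0.00) − (-0.40)(-0.10)] = 0.0400
  C_31 = (-0.40)(-0.45) − (-0.30)(1.00) = 0.4800
  C_32 = −[(1.00)(-0.45) − (-0.30)(-0.35)] = 0.5550
  C_33 = (1.00)(1.00) − (-0.40)(-0.35) = 0.8600
det(I−A) = Σ_j (I−A)_1j·C_1j = (1.00)(0.9000) + (-0.40)(0.3600) + (-0.30)(0.1000) = 0.7260
adj(I−A) = Cᵀ =
  [ 0.9000   0.3600   0.4800]
  [ 0.3600   0.8700   0.5550]
  [ 0.1000   0.0400   0.8600]
(I − A)⁻¹ = adj(I−A) / det(I−A) ≈
  [   1.2397     0.4959     0.6612]
  [   0.4959     1.1983     0.7645]
  [   0.1377     0.0551     1.1846]
First solve x = (I − A)⁻¹ d = adj(I−A)·d / det(I−A); in particular x_3 = (0.1000·525 + 0.0400·725 + 0.8600·750) / 0.7260 = 726.50 / 0.7260 ≈ 1000.6887.
Intermediate flow from 1 to 3: z_13 = a_13 · x_3 = 0.30 × 726.50 / 0.7260 = 217.95 / 0.7260 ≈ 300.21.

z_13 = 300.21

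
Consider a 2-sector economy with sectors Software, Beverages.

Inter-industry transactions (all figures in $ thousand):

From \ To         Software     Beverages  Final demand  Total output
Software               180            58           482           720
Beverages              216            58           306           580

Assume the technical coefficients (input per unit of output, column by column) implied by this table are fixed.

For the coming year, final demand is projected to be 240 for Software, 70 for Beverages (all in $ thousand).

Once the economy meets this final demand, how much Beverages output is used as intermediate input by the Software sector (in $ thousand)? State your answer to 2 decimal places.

Technical coefficients a_ij = z_ij / X_j:
  a_SS = 180/720 = 0.25, a_BS = 216/720 = 0.30
  a_SB = 58/580 = 0.10, a_BB = 58/580 = 0.10
I − A =
  [   0.75    -0.10]
  [  -0.30     0.90]
det(I−A) = (0.75)(0.90) − (-0.10)(-0.30) = 0.6450
adj(I−A) = [[0.90, 0.10], [0.30, 0.75]]
(I − A)⁻¹ = adj(I−A) / det(I−A) ≈
  [   1.3953     0.1550]
  [   0.4651     1.1628]
First solve x = (I − A)⁻¹ d = adj(I−A)·d / det(I−A); in particular x_S = (0.90·240 + 0.10·70) / 0.6450 = 223.00 / 0.6450 ≈ 345.7364.
Intermediate flow from B to S: z_BS = a_BS · x_S = 0.30 × 223.00 / 0.6450 = 66.90 / 0.6450 ≈ 103.72.

z_BS = 103.72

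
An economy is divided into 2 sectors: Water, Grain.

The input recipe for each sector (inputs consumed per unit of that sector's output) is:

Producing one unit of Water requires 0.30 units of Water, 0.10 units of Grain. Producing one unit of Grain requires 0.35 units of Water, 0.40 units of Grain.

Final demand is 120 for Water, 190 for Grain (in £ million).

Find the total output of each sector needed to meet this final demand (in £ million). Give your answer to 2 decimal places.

I − A =
  [   0.70    -0.35]
  [  -0.10     0.60]
det(I−A) = (0.70)(0.60) − (-0.35)(-0.10) = 0.3850
adj(I−A) = [[0.60, 0.35], [0.10, 0.70]]
(I − A)⁻¹ = adj(I−A) / det(I−A) ≈
  [   1.5584     0.9091]
  [   0.2597     1.8182]
x = (I − A)⁻¹ d = adj(I−A)·d / det(I−A), with det(I−A) = 0.3850:
  x_W = (0.60·120 + 0.35·190) / 0.3850 = 138.50 / 0.3850 ≈ 359.74
  x_G = (0.10·120 + 0.70·190) / 0.3850 = 145.00 / 0.3850 ≈ 376.62

x_W = 359.74, x_G = 376.62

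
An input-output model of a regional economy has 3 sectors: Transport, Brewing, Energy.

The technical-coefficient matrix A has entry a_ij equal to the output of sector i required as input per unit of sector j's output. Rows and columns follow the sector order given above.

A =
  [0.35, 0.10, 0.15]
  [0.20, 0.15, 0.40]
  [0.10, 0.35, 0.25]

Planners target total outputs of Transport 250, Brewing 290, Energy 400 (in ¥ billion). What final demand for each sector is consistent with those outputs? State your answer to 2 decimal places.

d_T = 73.50, d_B = 36.50, d_E = 173.50

I − A =
  [   0.65    -0.10    -0.15]
  [  -0.20     0.85    -0.40]
  [  -0.10    -0.35     0.75]
d = (I − A) x:
  d_T = (+0.65)·250 + (-0.10)·290 + (-0.15)·400 = 73.50
  d_B = (-0.20)·250 + (+0.85)·290 + (-0.40)·400 = 36.50
  d_E = (-0.10)·250 + (-0.35)·290 + (+0.75)·400 = 173.50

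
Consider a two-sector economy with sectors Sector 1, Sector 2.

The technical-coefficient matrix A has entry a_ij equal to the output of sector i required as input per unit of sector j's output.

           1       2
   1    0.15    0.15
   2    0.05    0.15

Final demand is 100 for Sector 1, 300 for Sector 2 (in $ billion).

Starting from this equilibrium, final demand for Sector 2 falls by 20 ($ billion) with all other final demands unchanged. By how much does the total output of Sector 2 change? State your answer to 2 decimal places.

Δx_2 = -23.78

I − A =
  [   0.85    -0.15]
  [  -0.05     0.85]
det(I−A) = (0.85)(0.85) − (-0.15)(-0.05) = 0.7150
adj(I−A) = [[0.85, 0.15], [0.05, 0.85]]
(I − A)⁻¹ = adj(I−A) / det(I−A) ≈
  [   1.1888     0.2098]
  [   0.0699     1.1888]
Δx = (I − A)⁻¹ Δd with Δd having -20 in the Sector 2 component and 0 elsewhere.
So Δx_2 = L_22 · (-20), where L_22 = adj(I−A)_22 / det(I−A) = 0.85 / 0.7150.
Δx_2 = 0.85 × (-20) / 0.7150 = -17.00 / 0.7150 ≈ -23.78.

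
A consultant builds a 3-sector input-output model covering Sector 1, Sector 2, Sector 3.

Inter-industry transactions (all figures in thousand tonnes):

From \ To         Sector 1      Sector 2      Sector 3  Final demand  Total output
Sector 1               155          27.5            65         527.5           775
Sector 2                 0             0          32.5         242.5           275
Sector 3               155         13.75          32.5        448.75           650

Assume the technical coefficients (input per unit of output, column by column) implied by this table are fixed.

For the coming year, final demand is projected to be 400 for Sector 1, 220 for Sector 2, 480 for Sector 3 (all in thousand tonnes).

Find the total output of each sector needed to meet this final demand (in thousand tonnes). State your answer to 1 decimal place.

x_1 = 612.5, x_2 = 252.4, x_3 = 647.5

Technical coefficients a_ij = z_ij / X_j:
  a_11 = 155/775 = 0.20, a_21 = 0/775 = 0.00, a_31 = 155/775 = 0.20
  a_12 = 27.5/275 = 0.10, a_22 = 0/275 = 0.00, a_32 = 13.75/275 = 0.05
  a_13 = 65/650 = 0.10, a_23 = 32.5/650 = 0.05, a_33 = 32.5/650 = 0.05
I − A =
  [   0.80    -0.10    -0.10]
  [   0.00     1.00    -0.05]
  [  -0.20    -0.05     0.95]
Cofactors of I−A, C_ij = (−1)^(i+j)·(minor ij) (rows/columns in the sector order above):
  C_11 = (1.00)(0.95) − (-0.05)(-0.05) = 0.9475
  C_12 = −[(0.00)(0.95) − (-0.05)(-0.20)] = 0.0100
  C_13 = (0.00)(-0.05) − (1.00)(-0.20) = 0.2000
  C_21 = −[(-0.10)(0.95) − (-0.10)(-0.05)] = 0.1000
  C_22 = (0.80)(0.95) − (-0.10)(-0.20) = 0.7400
  C_23 = −[(0.80)(-0.05) − (-0.10)(-0.20)] = 0.0600
  C_31 = (-0.10)(-0.05) − (-0.10)(1.00) = 0.1050
  C_32 = −[(0.80)(-0.05) − (-0.10)(0.00)] = 0.0400
  C_33 = (0.80)(1.00) − (-0.10)(0.00) = 0.8000
det(I−A) = Σ_j (I−A)_1j·C_1j = (0.80)(0.9475) + (-0.10)(0.0100) + (-0.10)(0.2000) = 0.7370
adj(I−A) = Cᵀ =
  [ 0.9475   0.1000   0.1050]
  [ 0.0100   0.7400   0.0400]
  [ 0.2000   0.0600   0.8000]
(I − A)⁻¹ = adj(I−A) / det(I−A) ≈
  [   1.2856     0.1357     0.1425]
  [   0.0136     1.0041     0.0543]
  [   0.2714     0.0814     1.0855]
x = (I − A)⁻¹ d = adj(I−A)·d / det(I−A), with det(I−A) = 0.7370:
  x_1 = (0.9475·400 + 0.1000·220 + 0.1050·480) / 0.7370 = 451.40 / 0.7370 ≈ 612.5
  x_2 = (0.0100·400 + 0.7400·220 + 0.0400·480) / 0.7370 = 186.00 / 0.7370 ≈ 252.4
  x_3 = (0.2000·400 + 0.0600·220 + 0.8000·480) / 0.7370 = 477.20 / 0.7370 ≈ 647.5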